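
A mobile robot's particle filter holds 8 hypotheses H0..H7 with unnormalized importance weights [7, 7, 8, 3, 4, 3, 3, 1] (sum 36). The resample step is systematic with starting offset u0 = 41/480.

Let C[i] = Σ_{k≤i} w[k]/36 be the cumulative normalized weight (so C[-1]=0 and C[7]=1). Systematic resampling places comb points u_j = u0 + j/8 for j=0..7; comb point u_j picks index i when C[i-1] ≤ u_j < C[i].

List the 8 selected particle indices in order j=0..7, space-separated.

C = [7/36, 7/18, 11/18, 25/36, 29/36, 8/9, 35/36, 1]
j=0: u_0=41/480 ∈ [0, 7/36) → index 0
j=1: u_1=101/480 ∈ [7/36, 7/18) → index 1
j=2: u_2=161/480 ∈ [7/36, 7/18) → index 1
j=3: u_3=221/480 ∈ [7/18, 11/18) → index 2
j=4: u_4=281/480 ∈ [7/18, 11/18) → index 2
j=5: u_5=341/480 ∈ [25/36, 29/36) → index 4
j=6: u_6=401/480 ∈ [29/36, 8/9) → index 5
j=7: u_7=461/480 ∈ [8/9, 35/36) → index 6

0 1 1 2 2 4 5 6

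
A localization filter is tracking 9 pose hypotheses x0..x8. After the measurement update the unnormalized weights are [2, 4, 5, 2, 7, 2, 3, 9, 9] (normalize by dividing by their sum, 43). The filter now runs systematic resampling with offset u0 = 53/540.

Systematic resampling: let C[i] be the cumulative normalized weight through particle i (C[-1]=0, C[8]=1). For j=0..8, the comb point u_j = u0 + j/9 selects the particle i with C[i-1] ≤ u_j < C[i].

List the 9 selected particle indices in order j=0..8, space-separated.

C = [2/43, 6/43, 11/43, 13/43, 20/43, 22/43, 25/43, 34/43, 1]
j=0: u_0=53/540 ∈ [2/43, 6/43) → index 1
j=1: u_1=113/540 ∈ [6/43, 11/43) → index 2
j=2: u_2=173/540 ∈ [13/43, 20/43) → index 4
j=3: u_3=233/540 ∈ [13/43, 20/43) → index 4
j=4: u_4=293/540 ∈ [22/43, 25/43) → index 6
j=5: u_5=353/540 ∈ [25/43, 34/43) → index 7
j=6: u_6=413/540 ∈ [25/43, 34/43) → index 7
j=7: u_7=473/540 ∈ [34/43, 1) → index 8
j=8: u_8=533/540 ∈ [34/43, 1) → index 8

1 2 4 4 6 7 7 8 8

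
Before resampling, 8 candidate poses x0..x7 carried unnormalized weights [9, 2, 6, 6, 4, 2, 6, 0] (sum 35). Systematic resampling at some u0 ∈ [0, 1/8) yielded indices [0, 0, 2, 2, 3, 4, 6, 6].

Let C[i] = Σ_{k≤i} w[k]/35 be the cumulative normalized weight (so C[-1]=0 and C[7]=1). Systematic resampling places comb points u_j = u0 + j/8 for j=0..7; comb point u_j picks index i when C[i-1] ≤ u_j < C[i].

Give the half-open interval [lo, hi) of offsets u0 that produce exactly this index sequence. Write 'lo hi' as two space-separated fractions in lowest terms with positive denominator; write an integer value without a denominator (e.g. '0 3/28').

11/140 31/280

C = [9/35, 11/35, 17/35, 23/35, 27/35, 29/35, 1, 1]
j=0 picked index 0: u0 ∈ [0, 9/35)
j=1 picked index 0: u0 ∈ [-1/8, 37/280)
j=2 picked index 2: u0 ∈ [9/140, 33/140)
j=3 picked index 2: u0 ∈ [-17/280, 31/280)
j=4 picked index 3: u0 ∈ [-1/70, 11/70)
j=5 picked index 4: u0 ∈ [9/280, 41/280)
j=6 picked index 6: u0 ∈ [11/140, 1/4)
j=7 picked index 6: u0 ∈ [-13/280, 1/8)
intersection: [11/140, 31/280)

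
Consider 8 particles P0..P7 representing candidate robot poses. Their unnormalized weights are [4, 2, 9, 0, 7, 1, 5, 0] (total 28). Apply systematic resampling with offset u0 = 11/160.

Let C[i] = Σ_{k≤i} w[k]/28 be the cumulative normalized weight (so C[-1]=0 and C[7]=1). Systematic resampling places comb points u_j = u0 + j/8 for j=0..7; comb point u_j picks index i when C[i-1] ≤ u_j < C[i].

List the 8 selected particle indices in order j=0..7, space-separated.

C = [1/7, 3/14, 15/28, 15/28, 11/14, 23/28, 1, 1]
j=0: u_0=11/160 ∈ [0, 1/7) → index 0
j=1: u_1=31/160 ∈ [1/7, 3/14) → index 1
j=2: u_2=51/160 ∈ [3/14, 15/28) → index 2
j=3: u_3=71/160 ∈ [3/14, 15/28) → index 2
j=4: u_4=91/160 ∈ [15/28, 11/14) → index 4
j=5: u_5=111/160 ∈ [15/28, 11/14) → index 4
j=6: u_6=131/160 ∈ [11/14, 23/28) → index 5
j=7: u_7=151/160 ∈ [23/28, 1) → index 6

0 1 2 2 4 4 5 6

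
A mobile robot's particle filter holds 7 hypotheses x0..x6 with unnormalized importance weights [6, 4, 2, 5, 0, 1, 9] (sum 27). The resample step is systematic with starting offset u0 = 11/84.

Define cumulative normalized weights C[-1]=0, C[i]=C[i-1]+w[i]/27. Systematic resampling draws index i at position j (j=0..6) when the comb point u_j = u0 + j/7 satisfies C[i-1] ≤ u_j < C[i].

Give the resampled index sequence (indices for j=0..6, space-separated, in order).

0 1 2 3 6 6 6

C = [2/9, 10/27, 4/9, 17/27, 17/27, 2/3, 1]
j=0: u_0=11/84 ∈ [0, 2/9) → index 0
j=1: u_1=23/84 ∈ [2/9, 10/27) → index 1
j=2: u_2=5/12 ∈ [10/27, 4/9) → index 2
j=3: u_3=47/84 ∈ [4/9, 17/27) → index 3
j=4: u_4=59/84 ∈ [2/3, 1) → index 6
j=5: u_5=71/84 ∈ [2/3, 1) → index 6
j=6: u_6=83/84 ∈ [2/3, 1) → index 6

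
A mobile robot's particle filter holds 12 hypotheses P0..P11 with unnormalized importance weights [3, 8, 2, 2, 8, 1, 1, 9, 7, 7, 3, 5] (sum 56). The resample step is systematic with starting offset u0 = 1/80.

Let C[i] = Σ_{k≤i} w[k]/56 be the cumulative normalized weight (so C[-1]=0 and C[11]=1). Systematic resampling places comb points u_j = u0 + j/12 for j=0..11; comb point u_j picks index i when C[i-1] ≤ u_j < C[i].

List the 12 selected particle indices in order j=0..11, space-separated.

C = [3/56, 11/56, 13/56, 15/56, 23/56, 3/7, 25/56, 17/28, 41/56, 6/7, 51/56, 1]
j=0: u_0=1/80 ∈ [0, 3/56) → index 0
j=1: u_1=23/240 ∈ [3/56, 11/56) → index 1
j=2: u_2=43/240 ∈ [3/56, 11/56) → index 1
j=3: u_3=21/80 ∈ [13/56, 15/56) → index 3
j=4: u_4=83/240 ∈ [15/56, 23/56) → index 4
j=5: u_5=103/240 ∈ [3/7, 25/56) → index 6
j=6: u_6=41/80 ∈ [25/56, 17/28) → index 7
j=7: u_7=143/240 ∈ [25/56, 17/28) → index 7
j=8: u_8=163/240 ∈ [17/28, 41/56) → index 8
j=9: u_9=61/80 ∈ [41/56, 6/7) → index 9
j=10: u_10=203/240 ∈ [41/56, 6/7) → index 9
j=11: u_11=223/240 ∈ [51/56, 1) → index 11

0 1 1 3 4 6 7 7 8 9 9 11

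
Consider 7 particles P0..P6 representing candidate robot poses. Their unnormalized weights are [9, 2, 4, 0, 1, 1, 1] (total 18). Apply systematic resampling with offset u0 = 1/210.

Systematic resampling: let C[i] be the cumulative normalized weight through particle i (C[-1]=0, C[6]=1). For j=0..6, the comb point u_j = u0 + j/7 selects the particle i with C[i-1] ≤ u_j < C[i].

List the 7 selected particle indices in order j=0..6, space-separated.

0 0 0 0 1 2 4

C = [1/2, 11/18, 5/6, 5/6, 8/9, 17/18, 1]
j=0: u_0=1/210 ∈ [0, 1/2) → index 0
j=1: u_1=31/210 ∈ [0, 1/2) → index 0
j=2: u_2=61/210 ∈ [0, 1/2) → index 0
j=3: u_3=13/30 ∈ [0, 1/2) → index 0
j=4: u_4=121/210 ∈ [1/2, 11/18) → index 1
j=5: u_5=151/210 ∈ [11/18, 5/6) → index 2
j=6: u_6=181/210 ∈ [5/6, 8/9) → index 4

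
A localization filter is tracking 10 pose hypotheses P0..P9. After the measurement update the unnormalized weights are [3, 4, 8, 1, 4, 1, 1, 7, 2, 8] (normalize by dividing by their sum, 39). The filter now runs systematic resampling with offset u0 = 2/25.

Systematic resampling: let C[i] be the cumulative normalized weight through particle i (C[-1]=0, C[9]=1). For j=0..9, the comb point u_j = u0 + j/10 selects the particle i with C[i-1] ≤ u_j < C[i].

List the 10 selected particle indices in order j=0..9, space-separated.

C = [1/13, 7/39, 5/13, 16/39, 20/39, 7/13, 22/39, 29/39, 31/39, 1]
j=0: u_0=2/25 ∈ [1/13, 7/39) → index 1
j=1: u_1=9/50 ∈ [7/39, 5/13) → index 2
j=2: u_2=7/25 ∈ [7/39, 5/13) → index 2
j=3: u_3=19/50 ∈ [7/39, 5/13) → index 2
j=4: u_4=12/25 ∈ [16/39, 20/39) → index 4
j=5: u_5=29/50 ∈ [22/39, 29/39) → index 7
j=6: u_6=17/25 ∈ [22/39, 29/39) → index 7
j=7: u_7=39/50 ∈ [29/39, 31/39) → index 8
j=8: u_8=22/25 ∈ [31/39, 1) → index 9
j=9: u_9=49/50 ∈ [31/39, 1) → index 9

1 2 2 2 4 7 7 8 9 9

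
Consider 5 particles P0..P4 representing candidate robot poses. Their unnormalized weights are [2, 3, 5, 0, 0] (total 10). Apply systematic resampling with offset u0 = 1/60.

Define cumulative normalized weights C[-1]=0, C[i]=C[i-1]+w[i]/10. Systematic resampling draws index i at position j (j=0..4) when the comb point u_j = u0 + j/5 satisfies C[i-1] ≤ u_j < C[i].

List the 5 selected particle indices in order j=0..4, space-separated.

C = [1/5, 1/2, 1, 1, 1]
j=0: u_0=1/60 ∈ [0, 1/5) → index 0
j=1: u_1=13/60 ∈ [1/5, 1/2) → index 1
j=2: u_2=5/12 ∈ [1/5, 1/2) → index 1
j=3: u_3=37/60 ∈ [1/2, 1) → index 2
j=4: u_4=49/60 ∈ [1/2, 1) → index 2

0 1 1 2 2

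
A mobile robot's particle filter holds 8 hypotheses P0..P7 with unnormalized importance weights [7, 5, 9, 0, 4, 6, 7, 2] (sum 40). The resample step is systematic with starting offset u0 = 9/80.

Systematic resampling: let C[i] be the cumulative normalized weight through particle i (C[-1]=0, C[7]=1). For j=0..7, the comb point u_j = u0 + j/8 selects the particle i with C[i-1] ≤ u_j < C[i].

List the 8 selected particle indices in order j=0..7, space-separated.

C = [7/40, 3/10, 21/40, 21/40, 5/8, 31/40, 19/20, 1]
j=0: u_0=9/80 ∈ [0, 7/40) → index 0
j=1: u_1=19/80 ∈ [7/40, 3/10) → index 1
j=2: u_2=29/80 ∈ [3/10, 21/40) → index 2
j=3: u_3=39/80 ∈ [3/10, 21/40) → index 2
j=4: u_4=49/80 ∈ [21/40, 5/8) → index 4
j=5: u_5=59/80 ∈ [5/8, 31/40) → index 5
j=6: u_6=69/80 ∈ [31/40, 19/20) → index 6
j=7: u_7=79/80 ∈ [19/20, 1) → index 7

0 1 2 2 4 5 6 7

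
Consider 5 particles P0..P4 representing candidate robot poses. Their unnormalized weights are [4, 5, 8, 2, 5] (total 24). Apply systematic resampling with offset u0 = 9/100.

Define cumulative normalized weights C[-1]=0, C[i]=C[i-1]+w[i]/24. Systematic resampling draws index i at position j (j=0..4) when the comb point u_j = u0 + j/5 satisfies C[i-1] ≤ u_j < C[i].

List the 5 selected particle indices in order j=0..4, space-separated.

C = [1/6, 3/8, 17/24, 19/24, 1]
j=0: u_0=9/100 ∈ [0, 1/6) → index 0
j=1: u_1=29/100 ∈ [1/6, 3/8) → index 1
j=2: u_2=49/100 ∈ [3/8, 17/24) → index 2
j=3: u_3=69/100 ∈ [3/8, 17/24) → index 2
j=4: u_4=89/100 ∈ [19/24, 1) → index 4

0 1 2 2 4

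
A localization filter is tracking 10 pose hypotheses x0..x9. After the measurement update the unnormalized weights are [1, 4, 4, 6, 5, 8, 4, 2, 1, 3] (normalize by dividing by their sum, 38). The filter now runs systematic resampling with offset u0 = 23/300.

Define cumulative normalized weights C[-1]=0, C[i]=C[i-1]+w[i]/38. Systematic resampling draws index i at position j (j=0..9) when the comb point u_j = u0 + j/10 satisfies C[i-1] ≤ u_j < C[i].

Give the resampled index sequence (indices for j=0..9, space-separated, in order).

1 2 3 3 4 5 5 6 7 9

C = [1/38, 5/38, 9/38, 15/38, 10/19, 14/19, 16/19, 17/19, 35/38, 1]
j=0: u_0=23/300 ∈ [1/38, 5/38) → index 1
j=1: u_1=53/300 ∈ [5/38, 9/38) → index 2
j=2: u_2=83/300 ∈ [9/38, 15/38) → index 3
j=3: u_3=113/300 ∈ [9/38, 15/38) → index 3
j=4: u_4=143/300 ∈ [15/38, 10/19) → index 4
j=5: u_5=173/300 ∈ [10/19, 14/19) → index 5
j=6: u_6=203/300 ∈ [10/19, 14/19) → index 5
j=7: u_7=233/300 ∈ [14/19, 16/19) → index 6
j=8: u_8=263/300 ∈ [16/19, 17/19) → index 7
j=9: u_9=293/300 ∈ [35/38, 1) → index 9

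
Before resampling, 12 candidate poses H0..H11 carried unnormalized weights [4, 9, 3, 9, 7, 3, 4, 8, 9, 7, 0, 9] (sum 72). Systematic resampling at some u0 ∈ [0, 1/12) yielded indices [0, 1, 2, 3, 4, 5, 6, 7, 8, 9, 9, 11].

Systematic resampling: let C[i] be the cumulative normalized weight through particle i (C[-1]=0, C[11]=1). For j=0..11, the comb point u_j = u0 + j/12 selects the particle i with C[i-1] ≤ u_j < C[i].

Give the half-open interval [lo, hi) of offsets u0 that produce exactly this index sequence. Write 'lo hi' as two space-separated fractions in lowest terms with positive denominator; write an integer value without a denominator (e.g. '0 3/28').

C = [1/18, 13/72, 2/9, 25/72, 4/9, 35/72, 13/24, 47/72, 7/9, 7/8, 7/8, 1]
j=0 picked index 0: u0 ∈ [0, 1/18)
j=1 picked index 1: u0 ∈ [-1/36, 7/72)
j=2 picked index 2: u0 ∈ [1/72, 1/18)
j=3 picked index 3: u0 ∈ [-1/36, 7/72)
j=4 picked index 4: u0 ∈ [1/72, 1/9)
j=5 picked index 5: u0 ∈ [1/36, 5/72)
j=6 picked index 6: u0 ∈ [-1/72, 1/24)
j=7 picked index 7: u0 ∈ [-1/24, 5/72)
j=8 picked index 8: u0 ∈ [-1/72, 1/9)
j=9 picked index 9: u0 ∈ [1/36, 1/8)
j=10 picked index 9: u0 ∈ [-1/18, 1/24)
j=11 picked index 11: u0 ∈ [-1/24, 1/12)
intersection: [1/36, 1/24)

1/36 1/24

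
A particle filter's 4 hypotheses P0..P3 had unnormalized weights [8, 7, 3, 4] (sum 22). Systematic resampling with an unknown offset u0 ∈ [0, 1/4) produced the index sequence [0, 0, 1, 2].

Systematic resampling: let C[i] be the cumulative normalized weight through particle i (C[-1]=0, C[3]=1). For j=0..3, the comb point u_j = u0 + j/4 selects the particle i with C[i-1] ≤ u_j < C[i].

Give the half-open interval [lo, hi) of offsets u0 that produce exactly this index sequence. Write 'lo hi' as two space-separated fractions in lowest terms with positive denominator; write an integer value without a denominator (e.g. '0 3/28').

0 3/44

C = [4/11, 15/22, 9/11, 1]
j=0 picked index 0: u0 ∈ [0, 4/11)
j=1 picked index 0: u0 ∈ [-1/4, 5/44)
j=2 picked index 1: u0 ∈ [-3/22, 2/11)
j=3 picked index 2: u0 ∈ [-3/44, 3/44)
intersection: [0, 3/44)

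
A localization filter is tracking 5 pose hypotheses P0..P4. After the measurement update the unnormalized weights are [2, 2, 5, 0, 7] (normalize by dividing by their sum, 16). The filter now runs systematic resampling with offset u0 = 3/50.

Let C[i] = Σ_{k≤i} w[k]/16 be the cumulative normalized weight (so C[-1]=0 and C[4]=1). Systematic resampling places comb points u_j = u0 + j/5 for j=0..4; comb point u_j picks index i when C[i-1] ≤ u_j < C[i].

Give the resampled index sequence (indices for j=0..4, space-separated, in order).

C = [1/8, 1/4, 9/16, 9/16, 1]
j=0: u_0=3/50 ∈ [0, 1/8) → index 0
j=1: u_1=13/50 ∈ [1/4, 9/16) → index 2
j=2: u_2=23/50 ∈ [1/4, 9/16) → index 2
j=3: u_3=33/50 ∈ [9/16, 1) → index 4
j=4: u_4=43/50 ∈ [9/16, 1) → index 4

0 2 2 4 4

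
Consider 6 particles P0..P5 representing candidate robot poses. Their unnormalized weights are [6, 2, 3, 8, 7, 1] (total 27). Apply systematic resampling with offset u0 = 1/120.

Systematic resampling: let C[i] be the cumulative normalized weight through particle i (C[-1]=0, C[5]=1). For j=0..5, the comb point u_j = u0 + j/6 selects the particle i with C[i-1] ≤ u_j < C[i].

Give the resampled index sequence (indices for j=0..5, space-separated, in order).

C = [2/9, 8/27, 11/27, 19/27, 26/27, 1]
j=0: u_0=1/120 ∈ [0, 2/9) → index 0
j=1: u_1=7/40 ∈ [0, 2/9) → index 0
j=2: u_2=41/120 ∈ [8/27, 11/27) → index 2
j=3: u_3=61/120 ∈ [11/27, 19/27) → index 3
j=4: u_4=27/40 ∈ [11/27, 19/27) → index 3
j=5: u_5=101/120 ∈ [19/27, 26/27) → index 4

0 0 2 3 3 4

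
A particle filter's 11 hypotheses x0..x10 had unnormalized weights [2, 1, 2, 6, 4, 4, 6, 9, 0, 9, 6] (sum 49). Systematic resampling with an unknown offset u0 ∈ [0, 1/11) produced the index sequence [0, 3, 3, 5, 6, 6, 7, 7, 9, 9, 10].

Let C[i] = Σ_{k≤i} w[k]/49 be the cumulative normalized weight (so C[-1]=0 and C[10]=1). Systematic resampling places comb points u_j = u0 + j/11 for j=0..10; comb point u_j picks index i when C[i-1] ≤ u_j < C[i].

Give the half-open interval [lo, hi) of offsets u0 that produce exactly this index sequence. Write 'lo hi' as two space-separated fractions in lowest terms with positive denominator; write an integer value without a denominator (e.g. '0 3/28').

18/539 2/49

C = [2/49, 3/49, 5/49, 11/49, 15/49, 19/49, 25/49, 34/49, 34/49, 43/49, 1]
j=0 picked index 0: u0 ∈ [0, 2/49)
j=1 picked index 3: u0 ∈ [6/539, 72/539)
j=2 picked index 3: u0 ∈ [-43/539, 23/539)
j=3 picked index 5: u0 ∈ [18/539, 62/539)
j=4 picked index 6: u0 ∈ [13/539, 79/539)
j=5 picked index 6: u0 ∈ [-36/539, 30/539)
j=6 picked index 7: u0 ∈ [-19/539, 80/539)
j=7 picked index 7: u0 ∈ [-68/539, 31/539)
j=8 picked index 9: u0 ∈ [-18/539, 81/539)
j=9 picked index 9: u0 ∈ [-67/539, 32/539)
j=10 picked index 10: u0 ∈ [-17/539, 1/11)
intersection: [18/539, 2/49)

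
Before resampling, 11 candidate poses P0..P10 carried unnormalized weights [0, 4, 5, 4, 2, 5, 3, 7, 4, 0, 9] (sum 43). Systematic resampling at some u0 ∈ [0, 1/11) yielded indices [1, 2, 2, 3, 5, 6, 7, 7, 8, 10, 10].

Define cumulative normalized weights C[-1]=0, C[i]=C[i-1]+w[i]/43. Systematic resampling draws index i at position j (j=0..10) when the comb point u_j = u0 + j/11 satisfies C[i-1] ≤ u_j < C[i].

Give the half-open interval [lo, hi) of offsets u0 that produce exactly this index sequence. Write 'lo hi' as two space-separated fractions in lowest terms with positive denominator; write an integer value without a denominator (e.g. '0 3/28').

5/473 13/473

C = [0, 4/43, 9/43, 13/43, 15/43, 20/43, 23/43, 30/43, 34/43, 34/43, 1]
j=0 picked index 1: u0 ∈ [0, 4/43)
j=1 picked index 2: u0 ∈ [1/473, 56/473)
j=2 picked index 2: u0 ∈ [-42/473, 13/473)
j=3 picked index 3: u0 ∈ [-30/473, 14/473)
j=4 picked index 5: u0 ∈ [-7/473, 48/473)
j=5 picked index 6: u0 ∈ [5/473, 38/473)
j=6 picked index 7: u0 ∈ [-5/473, 72/473)
j=7 picked index 7: u0 ∈ [-48/473, 29/473)
j=8 picked index 8: u0 ∈ [-14/473, 30/473)
j=9 picked index 10: u0 ∈ [-13/473, 2/11)
j=10 picked index 10: u0 ∈ [-56/473, 1/11)
intersection: [5/473, 13/473)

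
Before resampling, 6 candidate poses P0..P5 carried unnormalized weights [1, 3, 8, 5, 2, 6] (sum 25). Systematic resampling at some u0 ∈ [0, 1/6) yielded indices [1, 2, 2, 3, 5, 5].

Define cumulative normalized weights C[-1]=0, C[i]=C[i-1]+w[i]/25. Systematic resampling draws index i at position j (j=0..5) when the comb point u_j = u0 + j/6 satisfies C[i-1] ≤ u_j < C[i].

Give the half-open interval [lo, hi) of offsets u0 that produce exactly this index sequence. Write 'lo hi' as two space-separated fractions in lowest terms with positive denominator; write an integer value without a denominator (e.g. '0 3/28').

C = [1/25, 4/25, 12/25, 17/25, 19/25, 1]
j=0 picked index 1: u0 ∈ [1/25, 4/25)
j=1 picked index 2: u0 ∈ [-1/150, 47/150)
j=2 picked index 2: u0 ∈ [-13/75, 11/75)
j=3 picked index 3: u0 ∈ [-1/50, 9/50)
j=4 picked index 5: u0 ∈ [7/75, 1/3)
j=5 picked index 5: u0 ∈ [-11/150, 1/6)
intersection: [7/75, 11/75)

7/75 11/75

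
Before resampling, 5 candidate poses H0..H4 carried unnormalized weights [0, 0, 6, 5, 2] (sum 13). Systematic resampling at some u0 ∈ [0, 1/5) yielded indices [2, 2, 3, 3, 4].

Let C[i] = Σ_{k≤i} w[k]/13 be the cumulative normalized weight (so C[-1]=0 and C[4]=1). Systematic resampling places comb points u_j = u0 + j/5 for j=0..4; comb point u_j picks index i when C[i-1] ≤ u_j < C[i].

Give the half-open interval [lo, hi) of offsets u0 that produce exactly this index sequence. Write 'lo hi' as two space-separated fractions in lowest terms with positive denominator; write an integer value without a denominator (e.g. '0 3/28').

4/65 1/5

C = [0, 0, 6/13, 11/13, 1]
j=0 picked index 2: u0 ∈ [0, 6/13)
j=1 picked index 2: u0 ∈ [-1/5, 17/65)
j=2 picked index 3: u0 ∈ [4/65, 29/65)
j=3 picked index 3: u0 ∈ [-9/65, 16/65)
j=4 picked index 4: u0 ∈ [3/65, 1/5)
intersection: [4/65, 1/5)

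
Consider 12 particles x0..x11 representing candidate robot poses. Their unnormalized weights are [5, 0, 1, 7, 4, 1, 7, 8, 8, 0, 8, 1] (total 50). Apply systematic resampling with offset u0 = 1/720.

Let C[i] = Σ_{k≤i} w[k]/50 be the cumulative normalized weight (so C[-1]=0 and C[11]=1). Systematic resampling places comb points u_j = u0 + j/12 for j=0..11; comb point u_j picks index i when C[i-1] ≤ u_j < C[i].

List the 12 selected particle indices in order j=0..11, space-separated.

0 0 3 3 4 6 7 7 8 8 10 10

C = [1/10, 1/10, 3/25, 13/50, 17/50, 9/25, 1/2, 33/50, 41/50, 41/50, 49/50, 1]
j=0: u_0=1/720 ∈ [0, 1/10) → index 0
j=1: u_1=61/720 ∈ [0, 1/10) → index 0
j=2: u_2=121/720 ∈ [3/25, 13/50) → index 3
j=3: u_3=181/720 ∈ [3/25, 13/50) → index 3
j=4: u_4=241/720 ∈ [13/50, 17/50) → index 4
j=5: u_5=301/720 ∈ [9/25, 1/2) → index 6
j=6: u_6=361/720 ∈ [1/2, 33/50) → index 7
j=7: u_7=421/720 ∈ [1/2, 33/50) → index 7
j=8: u_8=481/720 ∈ [33/50, 41/50) → index 8
j=9: u_9=541/720 ∈ [33/50, 41/50) → index 8
j=10: u_10=601/720 ∈ [41/50, 49/50) → index 10
j=11: u_11=661/720 ∈ [41/50, 49/50) → index 10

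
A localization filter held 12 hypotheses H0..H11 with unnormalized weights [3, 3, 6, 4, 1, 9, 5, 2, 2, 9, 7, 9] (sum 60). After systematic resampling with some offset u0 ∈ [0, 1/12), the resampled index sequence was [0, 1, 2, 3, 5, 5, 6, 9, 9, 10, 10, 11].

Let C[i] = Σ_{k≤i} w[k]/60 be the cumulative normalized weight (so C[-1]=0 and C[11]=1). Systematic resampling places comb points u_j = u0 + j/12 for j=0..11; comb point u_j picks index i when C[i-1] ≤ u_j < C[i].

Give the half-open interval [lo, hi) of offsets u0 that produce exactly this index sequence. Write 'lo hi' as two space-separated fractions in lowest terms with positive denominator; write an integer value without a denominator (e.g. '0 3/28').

C = [1/20, 1/10, 1/5, 4/15, 17/60, 13/30, 31/60, 11/20, 7/12, 11/15, 17/20, 1]
j=0 picked index 0: u0 ∈ [0, 1/20)
j=1 picked index 1: u0 ∈ [-1/30, 1/60)
j=2 picked index 2: u0 ∈ [-1/15, 1/30)
j=3 picked index 3: u0 ∈ [-1/20, 1/60)
j=4 picked index 5: u0 ∈ [-1/20, 1/10)
j=5 picked index 5: u0 ∈ [-2/15, 1/60)
j=6 picked index 6: u0 ∈ [-1/15, 1/60)
j=7 picked index 9: u0 ∈ [0, 3/20)
j=8 picked index 9: u0 ∈ [-1/12, 1/15)
j=9 picked index 10: u0 ∈ [-1/60, 1/10)
j=10 picked index 10: u0 ∈ [-1/10, 1/60)
j=11 picked index 11: u0 ∈ [-1/15, 1/12)
intersection: [0, 1/60)

0 1/60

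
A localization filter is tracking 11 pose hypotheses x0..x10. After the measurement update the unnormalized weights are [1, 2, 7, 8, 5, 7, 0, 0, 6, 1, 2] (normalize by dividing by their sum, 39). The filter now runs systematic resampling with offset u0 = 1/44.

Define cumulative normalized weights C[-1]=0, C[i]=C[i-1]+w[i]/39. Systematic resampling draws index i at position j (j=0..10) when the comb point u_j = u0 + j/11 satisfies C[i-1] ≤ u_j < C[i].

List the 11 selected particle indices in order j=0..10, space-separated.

C = [1/39, 1/13, 10/39, 6/13, 23/39, 10/13, 10/13, 10/13, 12/13, 37/39, 1]
j=0: u_0=1/44 ∈ [0, 1/39) → index 0
j=1: u_1=5/44 ∈ [1/13, 10/39) → index 2
j=2: u_2=9/44 ∈ [1/13, 10/39) → index 2
j=3: u_3=13/44 ∈ [10/39, 6/13) → index 3
j=4: u_4=17/44 ∈ [10/39, 6/13) → index 3
j=5: u_5=21/44 ∈ [6/13, 23/39) → index 4
j=6: u_6=25/44 ∈ [6/13, 23/39) → index 4
j=7: u_7=29/44 ∈ [23/39, 10/13) → index 5
j=8: u_8=3/4 ∈ [23/39, 10/13) → index 5
j=9: u_9=37/44 ∈ [10/13, 12/13) → index 8
j=10: u_10=41/44 ∈ [12/13, 37/39) → index 9

0 2 2 3 3 4 4 5 5 8 9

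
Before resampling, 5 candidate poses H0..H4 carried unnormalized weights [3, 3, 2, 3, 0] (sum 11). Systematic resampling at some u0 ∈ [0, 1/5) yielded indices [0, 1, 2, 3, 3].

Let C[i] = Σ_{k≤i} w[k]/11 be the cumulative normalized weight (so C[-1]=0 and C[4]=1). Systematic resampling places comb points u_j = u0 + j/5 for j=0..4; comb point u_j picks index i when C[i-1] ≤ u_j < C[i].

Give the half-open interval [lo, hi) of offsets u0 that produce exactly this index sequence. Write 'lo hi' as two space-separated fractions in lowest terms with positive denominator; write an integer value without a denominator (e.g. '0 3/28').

8/55 1/5

C = [3/11, 6/11, 8/11, 1, 1]
j=0 picked index 0: u0 ∈ [0, 3/11)
j=1 picked index 1: u0 ∈ [4/55, 19/55)
j=2 picked index 2: u0 ∈ [8/55, 18/55)
j=3 picked index 3: u0 ∈ [7/55, 2/5)
j=4 picked index 3: u0 ∈ [-4/55, 1/5)
intersection: [8/55, 1/5)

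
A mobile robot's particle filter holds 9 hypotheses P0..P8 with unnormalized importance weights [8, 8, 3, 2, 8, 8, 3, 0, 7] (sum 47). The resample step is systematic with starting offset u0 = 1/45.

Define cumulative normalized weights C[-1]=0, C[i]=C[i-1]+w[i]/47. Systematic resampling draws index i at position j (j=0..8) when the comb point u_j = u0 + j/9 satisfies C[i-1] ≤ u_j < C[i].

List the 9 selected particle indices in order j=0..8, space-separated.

0 0 1 2 4 4 5 6 8

C = [8/47, 16/47, 19/47, 21/47, 29/47, 37/47, 40/47, 40/47, 1]
j=0: u_0=1/45 ∈ [0, 8/47) → index 0
j=1: u_1=2/15 ∈ [0, 8/47) → index 0
j=2: u_2=11/45 ∈ [8/47, 16/47) → index 1
j=3: u_3=16/45 ∈ [16/47, 19/47) → index 2
j=4: u_4=7/15 ∈ [21/47, 29/47) → index 4
j=5: u_5=26/45 ∈ [21/47, 29/47) → index 4
j=6: u_6=31/45 ∈ [29/47, 37/47) → index 5
j=7: u_7=4/5 ∈ [37/47, 40/47) → index 6
j=8: u_8=41/45 ∈ [40/47, 1) → index 8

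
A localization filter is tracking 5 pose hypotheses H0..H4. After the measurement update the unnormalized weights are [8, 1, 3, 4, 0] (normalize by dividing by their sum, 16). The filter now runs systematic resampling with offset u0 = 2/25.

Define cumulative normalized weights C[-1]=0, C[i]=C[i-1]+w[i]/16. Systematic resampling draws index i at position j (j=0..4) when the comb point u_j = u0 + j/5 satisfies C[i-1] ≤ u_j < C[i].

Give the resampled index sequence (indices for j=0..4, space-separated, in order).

0 0 0 2 3

C = [1/2, 9/16, 3/4, 1, 1]
j=0: u_0=2/25 ∈ [0, 1/2) → index 0
j=1: u_1=7/25 ∈ [0, 1/2) → index 0
j=2: u_2=12/25 ∈ [0, 1/2) → index 0
j=3: u_3=17/25 ∈ [9/16, 3/4) → index 2
j=4: u_4=22/25 ∈ [3/4, 1) → index 3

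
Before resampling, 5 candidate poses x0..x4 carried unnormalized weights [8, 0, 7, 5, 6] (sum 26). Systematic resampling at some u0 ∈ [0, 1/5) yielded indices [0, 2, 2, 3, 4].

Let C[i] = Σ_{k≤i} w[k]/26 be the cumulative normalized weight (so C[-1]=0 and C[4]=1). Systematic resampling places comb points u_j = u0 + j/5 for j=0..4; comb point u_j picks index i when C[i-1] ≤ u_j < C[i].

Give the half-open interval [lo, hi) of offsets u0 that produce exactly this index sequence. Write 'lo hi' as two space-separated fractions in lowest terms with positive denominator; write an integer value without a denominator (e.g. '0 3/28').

C = [4/13, 4/13, 15/26, 10/13, 1]
j=0 picked index 0: u0 ∈ [0, 4/13)
j=1 picked index 2: u0 ∈ [7/65, 49/130)
j=2 picked index 2: u0 ∈ [-6/65, 23/130)
j=3 picked index 3: u0 ∈ [-3/130, 11/65)
j=4 picked index 4: u0 ∈ [-2/65, 1/5)
intersection: [7/65, 11/65)

7/65 11/65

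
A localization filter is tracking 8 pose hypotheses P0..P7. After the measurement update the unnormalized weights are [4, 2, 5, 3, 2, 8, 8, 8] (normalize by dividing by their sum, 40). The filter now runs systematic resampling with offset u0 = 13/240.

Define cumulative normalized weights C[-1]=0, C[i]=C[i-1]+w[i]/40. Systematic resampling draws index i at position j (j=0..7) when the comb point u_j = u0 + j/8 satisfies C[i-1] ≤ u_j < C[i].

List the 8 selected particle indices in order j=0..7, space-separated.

0 2 3 5 5 6 7 7

C = [1/10, 3/20, 11/40, 7/20, 2/5, 3/5, 4/5, 1]
j=0: u_0=13/240 ∈ [0, 1/10) → index 0
j=1: u_1=43/240 ∈ [3/20, 11/40) → index 2
j=2: u_2=73/240 ∈ [11/40, 7/20) → index 3
j=3: u_3=103/240 ∈ [2/5, 3/5) → index 5
j=4: u_4=133/240 ∈ [2/5, 3/5) → index 5
j=5: u_5=163/240 ∈ [3/5, 4/5) → index 6
j=6: u_6=193/240 ∈ [4/5, 1) → index 7
j=7: u_7=223/240 ∈ [4/5, 1) → index 7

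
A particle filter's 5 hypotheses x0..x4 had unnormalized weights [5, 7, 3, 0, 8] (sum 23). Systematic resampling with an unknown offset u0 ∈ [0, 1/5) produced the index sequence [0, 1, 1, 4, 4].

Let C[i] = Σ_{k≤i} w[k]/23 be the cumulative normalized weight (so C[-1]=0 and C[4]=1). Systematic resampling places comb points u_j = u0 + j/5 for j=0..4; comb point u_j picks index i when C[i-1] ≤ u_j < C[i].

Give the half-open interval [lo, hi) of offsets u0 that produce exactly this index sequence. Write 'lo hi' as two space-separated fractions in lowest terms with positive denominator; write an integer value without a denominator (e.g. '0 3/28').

6/115 14/115

C = [5/23, 12/23, 15/23, 15/23, 1]
j=0 picked index 0: u0 ∈ [0, 5/23)
j=1 picked index 1: u0 ∈ [2/115, 37/115)
j=2 picked index 1: u0 ∈ [-21/115, 14/115)
j=3 picked index 4: u0 ∈ [6/115, 2/5)
j=4 picked index 4: u0 ∈ [-17/115, 1/5)
intersection: [6/115, 14/115)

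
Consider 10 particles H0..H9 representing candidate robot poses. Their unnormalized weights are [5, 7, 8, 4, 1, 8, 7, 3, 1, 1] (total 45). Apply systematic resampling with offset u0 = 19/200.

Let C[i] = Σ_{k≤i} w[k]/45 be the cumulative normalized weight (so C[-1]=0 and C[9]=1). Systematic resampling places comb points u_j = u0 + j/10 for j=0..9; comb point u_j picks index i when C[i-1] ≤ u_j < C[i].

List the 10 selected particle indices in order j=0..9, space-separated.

0 1 2 2 3 5 5 6 7 9

C = [1/9, 4/15, 4/9, 8/15, 5/9, 11/15, 8/9, 43/45, 44/45, 1]
j=0: u_0=19/200 ∈ [0, 1/9) → index 0
j=1: u_1=39/200 ∈ [1/9, 4/15) → index 1
j=2: u_2=59/200 ∈ [4/15, 4/9) → index 2
j=3: u_3=79/200 ∈ [4/15, 4/9) → index 2
j=4: u_4=99/200 ∈ [4/9, 8/15) → index 3
j=5: u_5=119/200 ∈ [5/9, 11/15) → index 5
j=6: u_6=139/200 ∈ [5/9, 11/15) → index 5
j=7: u_7=159/200 ∈ [11/15, 8/9) → index 6
j=8: u_8=179/200 ∈ [8/9, 43/45) → index 7
j=9: u_9=199/200 ∈ [44/45, 1) → index 9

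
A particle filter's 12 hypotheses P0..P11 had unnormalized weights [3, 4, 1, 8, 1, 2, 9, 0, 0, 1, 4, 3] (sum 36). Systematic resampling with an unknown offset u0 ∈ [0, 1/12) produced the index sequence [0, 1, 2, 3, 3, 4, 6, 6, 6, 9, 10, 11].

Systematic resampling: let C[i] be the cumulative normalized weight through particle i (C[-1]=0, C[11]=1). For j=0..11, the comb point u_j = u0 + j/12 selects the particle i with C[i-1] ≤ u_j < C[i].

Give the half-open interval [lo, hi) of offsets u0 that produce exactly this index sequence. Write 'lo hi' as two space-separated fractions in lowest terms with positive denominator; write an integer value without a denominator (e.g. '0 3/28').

1/36 1/18

C = [1/12, 7/36, 2/9, 4/9, 17/36, 19/36, 7/9, 7/9, 7/9, 29/36, 11/12, 1]
j=0 picked index 0: u0 ∈ [0, 1/12)
j=1 picked index 1: u0 ∈ [0, 1/9)
j=2 picked index 2: u0 ∈ [1/36, 1/18)
j=3 picked index 3: u0 ∈ [-1/36, 7/36)
j=4 picked index 3: u0 ∈ [-1/9, 1/9)
j=5 picked index 4: u0 ∈ [1/36, 1/18)
j=6 picked index 6: u0 ∈ [1/36, 5/18)
j=7 picked index 6: u0 ∈ [-1/18, 7/36)
j=8 picked index 6: u0 ∈ [-5/36, 1/9)
j=9 picked index 9: u0 ∈ [1/36, 1/18)
j=10 picked index 10: u0 ∈ [-1/36, 1/12)
j=11 picked index 11: u0 ∈ [0, 1/12)
intersection: [1/36, 1/18)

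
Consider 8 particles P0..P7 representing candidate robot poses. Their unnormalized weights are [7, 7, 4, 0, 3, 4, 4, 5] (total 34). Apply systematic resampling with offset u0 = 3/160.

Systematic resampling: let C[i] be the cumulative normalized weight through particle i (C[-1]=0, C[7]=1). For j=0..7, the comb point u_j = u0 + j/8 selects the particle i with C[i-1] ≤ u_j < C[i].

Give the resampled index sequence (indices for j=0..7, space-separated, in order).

0 0 1 1 2 5 6 7

C = [7/34, 7/17, 9/17, 9/17, 21/34, 25/34, 29/34, 1]
j=0: u_0=3/160 ∈ [0, 7/34) → index 0
j=1: u_1=23/160 ∈ [0, 7/34) → index 0
j=2: u_2=43/160 ∈ [7/34, 7/17) → index 1
j=3: u_3=63/160 ∈ [7/34, 7/17) → index 1
j=4: u_4=83/160 ∈ [7/17, 9/17) → index 2
j=5: u_5=103/160 ∈ [21/34, 25/34) → index 5
j=6: u_6=123/160 ∈ [25/34, 29/34) → index 6
j=7: u_7=143/160 ∈ [29/34, 1) → index 7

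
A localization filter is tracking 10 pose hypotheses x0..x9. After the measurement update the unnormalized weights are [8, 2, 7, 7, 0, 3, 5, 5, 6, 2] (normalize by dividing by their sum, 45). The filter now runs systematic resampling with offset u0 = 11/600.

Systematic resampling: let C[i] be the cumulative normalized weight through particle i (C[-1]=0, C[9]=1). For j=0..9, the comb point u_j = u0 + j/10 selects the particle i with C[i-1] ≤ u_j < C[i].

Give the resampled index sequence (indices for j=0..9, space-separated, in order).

0 0 1 2 3 3 6 7 7 8

C = [8/45, 2/9, 17/45, 8/15, 8/15, 3/5, 32/45, 37/45, 43/45, 1]
j=0: u_0=11/600 ∈ [0, 8/45) → index 0
j=1: u_1=71/600 ∈ [0, 8/45) → index 0
j=2: u_2=131/600 ∈ [8/45, 2/9) → index 1
j=3: u_3=191/600 ∈ [2/9, 17/45) → index 2
j=4: u_4=251/600 ∈ [17/45, 8/15) → index 3
j=5: u_5=311/600 ∈ [17/45, 8/15) → index 3
j=6: u_6=371/600 ∈ [3/5, 32/45) → index 6
j=7: u_7=431/600 ∈ [32/45, 37/45) → index 7
j=8: u_8=491/600 ∈ [32/45, 37/45) → index 7
j=9: u_9=551/600 ∈ [37/45, 43/45) → index 8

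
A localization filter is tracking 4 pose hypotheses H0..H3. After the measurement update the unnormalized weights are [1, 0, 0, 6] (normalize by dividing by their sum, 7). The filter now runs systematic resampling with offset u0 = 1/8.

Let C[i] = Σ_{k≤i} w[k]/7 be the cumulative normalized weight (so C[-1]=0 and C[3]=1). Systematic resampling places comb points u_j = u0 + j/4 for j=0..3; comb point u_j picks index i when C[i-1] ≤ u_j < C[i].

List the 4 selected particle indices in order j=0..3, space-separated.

C = [1/7, 1/7, 1/7, 1]
j=0: u_0=1/8 ∈ [0, 1/7) → index 0
j=1: u_1=3/8 ∈ [1/7, 1) → index 3
j=2: u_2=5/8 ∈ [1/7, 1) → index 3
j=3: u_3=7/8 ∈ [1/7, 1) → index 3

0 3 3 3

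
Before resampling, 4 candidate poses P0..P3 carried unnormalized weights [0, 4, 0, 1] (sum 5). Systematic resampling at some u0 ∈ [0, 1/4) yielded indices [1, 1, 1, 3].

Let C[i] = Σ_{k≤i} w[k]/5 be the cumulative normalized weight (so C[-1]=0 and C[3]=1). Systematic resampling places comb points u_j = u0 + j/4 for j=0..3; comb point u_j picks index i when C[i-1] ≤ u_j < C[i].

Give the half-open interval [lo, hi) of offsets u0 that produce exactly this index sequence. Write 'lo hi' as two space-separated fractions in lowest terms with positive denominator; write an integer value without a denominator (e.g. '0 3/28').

1/20 1/4

C = [0, 4/5, 4/5, 1]
j=0 picked index 1: u0 ∈ [0, 4/5)
j=1 picked index 1: u0 ∈ [-1/4, 11/20)
j=2 picked index 1: u0 ∈ [-1/2, 3/10)
j=3 picked index 3: u0 ∈ [1/20, 1/4)
intersection: [1/20, 1/4)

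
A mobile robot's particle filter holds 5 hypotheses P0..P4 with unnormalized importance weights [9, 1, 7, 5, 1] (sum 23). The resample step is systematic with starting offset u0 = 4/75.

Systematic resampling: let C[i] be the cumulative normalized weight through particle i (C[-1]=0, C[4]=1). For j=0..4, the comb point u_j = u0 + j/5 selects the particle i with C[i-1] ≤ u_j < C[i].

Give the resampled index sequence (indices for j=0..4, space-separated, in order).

0 0 2 2 3

C = [9/23, 10/23, 17/23, 22/23, 1]
j=0: u_0=4/75 ∈ [0, 9/23) → index 0
j=1: u_1=19/75 ∈ [0, 9/23) → index 0
j=2: u_2=34/75 ∈ [10/23, 17/23) → index 2
j=3: u_3=49/75 ∈ [10/23, 17/23) → index 2
j=4: u_4=64/75 ∈ [17/23, 22/23) → index 3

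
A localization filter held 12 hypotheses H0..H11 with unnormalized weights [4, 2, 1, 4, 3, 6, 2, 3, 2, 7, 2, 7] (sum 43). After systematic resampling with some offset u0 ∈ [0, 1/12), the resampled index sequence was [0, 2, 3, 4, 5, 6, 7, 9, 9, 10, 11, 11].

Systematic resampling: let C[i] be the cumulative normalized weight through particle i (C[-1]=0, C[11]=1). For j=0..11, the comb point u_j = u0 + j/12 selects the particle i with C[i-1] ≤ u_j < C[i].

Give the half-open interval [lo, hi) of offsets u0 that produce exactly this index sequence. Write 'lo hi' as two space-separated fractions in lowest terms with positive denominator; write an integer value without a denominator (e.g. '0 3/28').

C = [4/43, 6/43, 7/43, 11/43, 14/43, 20/43, 22/43, 25/43, 27/43, 34/43, 36/43, 1]
j=0 picked index 0: u0 ∈ [0, 4/43)
j=1 picked index 2: u0 ∈ [29/516, 41/516)
j=2 picked index 3: u0 ∈ [-1/258, 23/258)
j=3 picked index 4: u0 ∈ [1/172, 13/172)
j=4 picked index 5: u0 ∈ [-1/129, 17/129)
j=5 picked index 6: u0 ∈ [25/516, 49/516)
j=6 picked index 7: u0 ∈ [1/86, 7/86)
j=7 picked index 9: u0 ∈ [23/516, 107/516)
j=8 picked index 9: u0 ∈ [-5/129, 16/129)
j=9 picked index 10: u0 ∈ [7/172, 15/172)
j=10 picked index 11: u0 ∈ [1/258, 1/6)
j=11 picked index 11: u0 ∈ [-41/516, 1/12)
intersection: [29/516, 13/172)

29/516 13/172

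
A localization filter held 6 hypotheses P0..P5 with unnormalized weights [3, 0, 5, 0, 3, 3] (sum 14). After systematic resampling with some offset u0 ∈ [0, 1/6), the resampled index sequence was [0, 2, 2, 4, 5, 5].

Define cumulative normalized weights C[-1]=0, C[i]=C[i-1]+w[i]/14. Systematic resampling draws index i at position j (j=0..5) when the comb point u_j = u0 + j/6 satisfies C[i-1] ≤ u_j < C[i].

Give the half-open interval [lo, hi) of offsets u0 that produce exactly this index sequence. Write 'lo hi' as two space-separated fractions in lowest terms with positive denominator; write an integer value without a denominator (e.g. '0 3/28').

C = [3/14, 3/14, 4/7, 4/7, 11/14, 1]
j=0 picked index 0: u0 ∈ [0, 3/14)
j=1 picked index 2: u0 ∈ [1/21, 17/42)
j=2 picked index 2: u0 ∈ [-5/42, 5/21)
j=3 picked index 4: u0 ∈ [1/14, 2/7)
j=4 picked index 5: u0 ∈ [5/42, 1/3)
j=5 picked index 5: u0 ∈ [-1/21, 1/6)
intersection: [5/42, 1/6)

5/42 1/6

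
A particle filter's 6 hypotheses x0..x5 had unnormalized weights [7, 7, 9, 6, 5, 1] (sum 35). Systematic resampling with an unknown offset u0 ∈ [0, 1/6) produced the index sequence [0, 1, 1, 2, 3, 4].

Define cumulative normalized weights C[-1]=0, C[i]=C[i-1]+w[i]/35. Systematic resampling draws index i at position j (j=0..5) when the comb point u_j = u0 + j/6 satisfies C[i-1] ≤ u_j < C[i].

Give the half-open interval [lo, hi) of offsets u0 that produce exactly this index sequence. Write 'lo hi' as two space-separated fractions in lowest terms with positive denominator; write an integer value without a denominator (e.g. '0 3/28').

1/30 1/15

C = [1/5, 2/5, 23/35, 29/35, 34/35, 1]
j=0 picked index 0: u0 ∈ [0, 1/5)
j=1 picked index 1: u0 ∈ [1/30, 7/30)
j=2 picked index 1: u0 ∈ [-2/15, 1/15)
j=3 picked index 2: u0 ∈ [-1/10, 11/70)
j=4 picked index 3: u0 ∈ [-1/105, 17/105)
j=5 picked index 4: u0 ∈ [-1/210, 29/210)
intersection: [1/30, 1/15)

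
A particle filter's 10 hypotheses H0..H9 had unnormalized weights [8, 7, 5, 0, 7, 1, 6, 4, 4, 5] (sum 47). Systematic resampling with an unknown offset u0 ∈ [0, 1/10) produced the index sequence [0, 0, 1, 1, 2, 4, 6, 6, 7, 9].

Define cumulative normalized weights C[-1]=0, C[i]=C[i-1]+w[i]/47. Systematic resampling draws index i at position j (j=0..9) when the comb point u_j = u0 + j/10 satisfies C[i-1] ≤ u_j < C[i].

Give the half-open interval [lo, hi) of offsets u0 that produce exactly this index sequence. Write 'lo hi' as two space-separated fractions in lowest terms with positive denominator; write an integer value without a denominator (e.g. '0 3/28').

C = [8/47, 15/47, 20/47, 20/47, 27/47, 28/47, 34/47, 38/47, 42/47, 1]
j=0 picked index 0: u0 ∈ [0, 8/47)
j=1 picked index 0: u0 ∈ [-1/10, 33/470)
j=2 picked index 1: u0 ∈ [-7/235, 28/235)
j=3 picked index 1: u0 ∈ [-61/470, 9/470)
j=4 picked index 2: u0 ∈ [-19/235, 6/235)
j=5 picked index 4: u0 ∈ [-7/94, 7/94)
j=6 picked index 6: u0 ∈ [-1/235, 29/235)
j=7 picked index 6: u0 ∈ [-49/470, 11/470)
j=8 picked index 7: u0 ∈ [-18/235, 2/235)
j=9 picked index 9: u0 ∈ [-3/470, 1/10)
intersection: [0, 2/235)

0 2/235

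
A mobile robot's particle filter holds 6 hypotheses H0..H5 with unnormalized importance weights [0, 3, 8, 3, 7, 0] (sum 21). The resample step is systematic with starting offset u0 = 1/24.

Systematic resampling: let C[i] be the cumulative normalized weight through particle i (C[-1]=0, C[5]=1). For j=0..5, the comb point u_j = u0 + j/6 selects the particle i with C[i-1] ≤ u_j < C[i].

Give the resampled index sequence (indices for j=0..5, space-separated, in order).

1 2 2 3 4 4

C = [0, 1/7, 11/21, 2/3, 1, 1]
j=0: u_0=1/24 ∈ [0, 1/7) → index 1
j=1: u_1=5/24 ∈ [1/7, 11/21) → index 2
j=2: u_2=3/8 ∈ [1/7, 11/21) → index 2
j=3: u_3=13/24 ∈ [11/21, 2/3) → index 3
j=4: u_4=17/24 ∈ [2/3, 1) → index 4
j=5: u_5=7/8 ∈ [2/3, 1) → index 4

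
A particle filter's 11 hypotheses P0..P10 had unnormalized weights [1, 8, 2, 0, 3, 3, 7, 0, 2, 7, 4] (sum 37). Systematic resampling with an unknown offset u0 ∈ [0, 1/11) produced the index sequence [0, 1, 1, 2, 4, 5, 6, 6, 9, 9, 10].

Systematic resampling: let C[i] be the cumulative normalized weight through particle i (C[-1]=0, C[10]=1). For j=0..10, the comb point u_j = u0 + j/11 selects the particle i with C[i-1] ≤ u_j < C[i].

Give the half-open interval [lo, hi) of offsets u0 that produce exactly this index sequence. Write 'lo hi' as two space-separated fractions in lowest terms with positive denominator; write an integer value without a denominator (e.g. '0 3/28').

0 2/407

C = [1/37, 9/37, 11/37, 11/37, 14/37, 17/37, 24/37, 24/37, 26/37, 33/37, 1]
j=0 picked index 0: u0 ∈ [0, 1/37)
j=1 picked index 1: u0 ∈ [-26/407, 62/407)
j=2 picked index 1: u0 ∈ [-63/407, 25/407)
j=3 picked index 2: u0 ∈ [-12/407, 10/407)
j=4 picked index 4: u0 ∈ [-27/407, 6/407)
j=5 picked index 5: u0 ∈ [-31/407, 2/407)
j=6 picked index 6: u0 ∈ [-35/407, 42/407)
j=7 picked index 6: u0 ∈ [-72/407, 5/407)
j=8 picked index 9: u0 ∈ [-10/407, 67/407)
j=9 picked index 9: u0 ∈ [-47/407, 30/407)
j=10 picked index 10: u0 ∈ [-7/407, 1/11)
intersection: [0, 2/407)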